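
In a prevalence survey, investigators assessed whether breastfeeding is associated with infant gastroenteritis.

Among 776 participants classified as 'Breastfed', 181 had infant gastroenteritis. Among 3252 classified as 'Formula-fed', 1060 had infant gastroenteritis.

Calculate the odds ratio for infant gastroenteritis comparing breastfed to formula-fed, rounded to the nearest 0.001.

0.629

From the description: a = 181, b = 595, c = 1060, d = 2192.
OR = (a·d)/(b·c) = (181 × 2192) / (595 × 1060) = 396752 / 630700 = 0.62907
Exposure is associated with lower odds of infant gastroenteritis (OR = 0.63 < 1).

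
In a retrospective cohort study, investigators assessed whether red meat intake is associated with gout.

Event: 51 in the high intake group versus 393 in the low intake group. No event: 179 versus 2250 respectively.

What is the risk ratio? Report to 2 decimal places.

1.49

From the description: a = 51, b = 179, c = 393, d = 2250.
Risk in exposed = 51/230 = 0.22174; risk in unexposed = 393/2643 = 0.14869.
RR = 0.22174 / 0.14869 = 1.49124
The risk among the exposed is 1.49 times that among the unexposed.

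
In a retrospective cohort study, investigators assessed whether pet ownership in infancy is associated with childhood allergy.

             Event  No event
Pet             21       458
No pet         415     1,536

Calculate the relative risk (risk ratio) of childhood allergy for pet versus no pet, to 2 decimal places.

Cells: a = 21, b = 458, c = 415, d = 1536.
Risk in exposed = 21/479 = 0.04384; risk in unexposed = 415/1951 = 0.21271.
RR = 0.04384 / 0.21271 = 0.20611
The risk is 79% lower among the exposed than among the unexposed.

0.21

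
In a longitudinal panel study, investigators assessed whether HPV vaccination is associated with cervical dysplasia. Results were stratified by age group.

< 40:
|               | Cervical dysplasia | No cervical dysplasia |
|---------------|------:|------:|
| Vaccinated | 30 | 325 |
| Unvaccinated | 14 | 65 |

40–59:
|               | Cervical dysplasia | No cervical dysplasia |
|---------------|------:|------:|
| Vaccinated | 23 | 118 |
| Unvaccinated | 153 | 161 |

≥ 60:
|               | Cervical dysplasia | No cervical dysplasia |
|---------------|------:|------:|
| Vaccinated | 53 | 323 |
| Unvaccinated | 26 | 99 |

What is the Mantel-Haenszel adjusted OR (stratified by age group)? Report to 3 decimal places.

OR_MH = Σ(aᵢdᵢ/nᵢ) / Σ(bᵢcᵢ/nᵢ), where nᵢ is the stratum total.
Stratum 1 (< 40): n = 434; a·d/n = 30·65/434 = 4.4931; b·c/n = 325·14/434 = 10.4839
Stratum 2 (40–59): n = 455; a·d/n = 23·161/455 = 8.1385; b·c/n = 118·153/455 = 39.6791
Stratum 3 (≥ 60): n = 501; a·d/n = 53·99/501 = 10.4731; b·c/n = 323·26/501 = 16.7625
OR_MH = (4.4931 + 8.1385 + 10.4731) / (10.4839 + 39.6791 + 16.7625) = 23.1046 / 66.9255 = 0.34523

0.345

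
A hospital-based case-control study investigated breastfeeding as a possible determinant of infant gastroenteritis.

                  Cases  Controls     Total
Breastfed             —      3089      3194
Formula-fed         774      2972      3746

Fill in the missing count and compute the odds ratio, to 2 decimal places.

The missing cell is in the exposed row: 3194 − 3089 = 105.
So a = 105, b = 3089, c = 774, d = 2972.
OR = (a·d)/(b·c) = (105 × 2972) / (3089 × 774) = 312060 / 2390886 = 0.13052

0.13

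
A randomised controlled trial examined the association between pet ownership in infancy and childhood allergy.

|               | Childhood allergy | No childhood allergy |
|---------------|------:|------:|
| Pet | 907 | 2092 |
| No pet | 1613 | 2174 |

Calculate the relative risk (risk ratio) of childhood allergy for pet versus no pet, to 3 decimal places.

0.710

Cells: a = 907, b = 2092, c = 1613, d = 2174.
Risk in exposed = 907/2999 = 0.30243; risk in unexposed = 1613/3787 = 0.42593.
RR = 0.30243 / 0.42593 = 0.71005
The risk is 29% lower among the exposed than among the unexposed.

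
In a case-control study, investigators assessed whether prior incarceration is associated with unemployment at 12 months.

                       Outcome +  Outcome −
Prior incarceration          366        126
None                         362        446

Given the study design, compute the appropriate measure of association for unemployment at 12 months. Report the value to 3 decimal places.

Cells: a = 366, b = 126, c = 362, d = 446.
This is a case-control study: participants were sampled on outcome status, so risks in the source population cannot be estimated directly — relative risk is not valid here. The odds ratio is the appropriate measure.
OR = (a·d)/(b·c) = (366 × 446) / (126 × 362) = 163236 / 45612 = 3.57880

3.579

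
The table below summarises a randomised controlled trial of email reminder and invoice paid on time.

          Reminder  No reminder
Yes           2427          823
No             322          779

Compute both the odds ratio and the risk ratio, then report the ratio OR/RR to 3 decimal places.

4.151

Reading the table with exposure as columns: a = 2427 (Reminder, case), b = 322 (Reminder, non-case), c = 823 (No reminder, case), d = 779.
OR = (2427·779)/(322·823) = 1890633/265006 = 7.13430
Risk in exposed = 2427/2749 = 0.88287; risk in unexposed = 823/1602 = 0.51373; RR = 1.71853
OR/RR = 7.13430 / 1.71853 = 4.15139
The outcome is not rare, so the OR lies further from 1 than the RR.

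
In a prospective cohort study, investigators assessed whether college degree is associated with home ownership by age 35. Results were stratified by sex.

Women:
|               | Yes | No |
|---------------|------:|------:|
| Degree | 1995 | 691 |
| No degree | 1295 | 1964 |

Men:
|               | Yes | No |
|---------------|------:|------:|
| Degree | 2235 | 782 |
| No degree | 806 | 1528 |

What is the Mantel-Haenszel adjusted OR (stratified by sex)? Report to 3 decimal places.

4.835

OR_MH = Σ(aᵢdᵢ/nᵢ) / Σ(bᵢcᵢ/nᵢ), where nᵢ is the stratum total.
Stratum 1 (Women): n = 5945; a·d/n = 1995·1964/5945 = 659.0715; b·c/n = 691·1295/5945 = 150.5206
Stratum 2 (Men): n = 5351; a·d/n = 2235·1528/5351 = 638.2134; b·c/n = 782·806/5351 = 117.7896
OR_MH = (659.0715 + 638.2134) / (150.5206 + 117.7896) = 1297.2849 / 268.3102 = 4.83502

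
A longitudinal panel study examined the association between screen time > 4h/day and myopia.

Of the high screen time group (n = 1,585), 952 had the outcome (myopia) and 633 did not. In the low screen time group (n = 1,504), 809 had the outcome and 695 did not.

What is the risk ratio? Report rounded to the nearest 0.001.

1.117

From the description: a = 952, b = 633, c = 809, d = 695.
Risk in exposed = 952/1585 = 0.60063; risk in unexposed = 809/1504 = 0.53790.
RR = 0.60063 / 0.53790 = 1.11662
The risk among the exposed is 1.12 times that among the unexposed.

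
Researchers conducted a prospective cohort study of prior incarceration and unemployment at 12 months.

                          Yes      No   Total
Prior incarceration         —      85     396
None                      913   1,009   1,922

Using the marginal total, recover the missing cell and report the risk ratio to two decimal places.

1.65

The missing cell is in the exposed row: 396 − 85 = 311.
So a = 311, b = 85, c = 913, d = 1009.
RR = [a/(a+b)] / [c/(c+d)] = (311/396) / (913/1922) = 0.78535/0.47503 = 1.65329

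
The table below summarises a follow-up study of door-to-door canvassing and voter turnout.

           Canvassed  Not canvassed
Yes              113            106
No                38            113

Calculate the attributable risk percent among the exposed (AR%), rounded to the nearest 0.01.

35.32

Reading the table with exposure as columns: a = 113 (Canvassed, case), b = 38 (Canvassed, non-case), c = 106 (Not canvassed, case), d = 113.
Risk in exposed = 113/151 = 0.74834; risk in unexposed = 106/219 = 0.48402.
RR = 0.74834/0.48402 = 1.54611
AR% = (RR − 1)/RR × 100 = (1.54611 − 1)/1.54611 × 100 = 35.3215%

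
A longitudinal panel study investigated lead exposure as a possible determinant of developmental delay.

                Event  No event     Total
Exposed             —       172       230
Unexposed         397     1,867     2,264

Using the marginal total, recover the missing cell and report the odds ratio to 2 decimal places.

1.59

The missing cell is in the exposed row: 230 − 172 = 58.
So a = 58, b = 172, c = 397, d = 1867.
OR = (a·d)/(b·c) = (58 × 1867) / (172 × 397) = 108286 / 68284 = 1.58582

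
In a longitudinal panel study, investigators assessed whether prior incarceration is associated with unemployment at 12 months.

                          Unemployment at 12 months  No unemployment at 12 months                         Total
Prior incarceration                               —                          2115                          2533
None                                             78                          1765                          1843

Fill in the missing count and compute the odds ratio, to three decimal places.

The missing cell is in the exposed row: 2533 − 2115 = 418.
So a = 418, b = 2115, c = 78, d = 1765.
OR = (a·d)/(b·c) = (418 × 1765) / (2115 × 78) = 737770 / 164970 = 4.47215

4.472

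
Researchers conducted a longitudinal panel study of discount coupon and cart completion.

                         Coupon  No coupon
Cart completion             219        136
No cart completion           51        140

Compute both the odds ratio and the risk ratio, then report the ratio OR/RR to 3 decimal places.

Reading the table with exposure as columns: a = 219 (Coupon, case), b = 51 (Coupon, non-case), c = 136 (No coupon, case), d = 140.
OR = (219·140)/(51·136) = 30660/6936 = 4.42042
Risk in exposed = 219/270 = 0.81111; risk in unexposed = 136/276 = 0.49275; RR = 1.64608
OR/RR = 4.42042 / 1.64608 = 2.68542
The outcome is not rare, so the OR lies further from 1 than the RR.

2.685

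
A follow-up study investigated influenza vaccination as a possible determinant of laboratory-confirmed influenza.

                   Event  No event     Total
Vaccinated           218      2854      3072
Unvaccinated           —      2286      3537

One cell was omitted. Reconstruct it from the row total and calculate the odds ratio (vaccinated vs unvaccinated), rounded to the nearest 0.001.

0.140

The missing cell is in the unexposed row: 3537 − 2286 = 1251.
So a = 218, b = 2854, c = 1251, d = 2286.
OR = (a·d)/(b·c) = (218 × 2286) / (2854 × 1251) = 498348 / 3570354 = 0.13958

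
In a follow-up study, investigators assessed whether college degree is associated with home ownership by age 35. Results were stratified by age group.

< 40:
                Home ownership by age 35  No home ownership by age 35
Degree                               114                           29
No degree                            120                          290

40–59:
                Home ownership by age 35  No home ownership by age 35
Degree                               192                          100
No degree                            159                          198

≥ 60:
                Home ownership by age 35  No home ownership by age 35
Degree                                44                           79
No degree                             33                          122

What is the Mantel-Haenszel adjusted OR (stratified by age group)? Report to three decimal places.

OR_MH = Σ(aᵢdᵢ/nᵢ) / Σ(bᵢcᵢ/nᵢ), where nᵢ is the stratum total.
Stratum 1 (< 40): n = 553; a·d/n = 114·290/553 = 59.7830; b·c/n = 29·120/553 = 6.2929
Stratum 2 (40–59): n = 649; a·d/n = 192·198/649 = 58.5763; b·c/n = 100·159/649 = 24.4992
Stratum 3 (≥ 60): n = 278; a·d/n = 44·122/278 = 19.3094; b·c/n = 79·33/278 = 9.3777
OR_MH = (59.7830 + 58.5763 + 19.3094) / (6.2929 + 24.4992 + 9.3777) = 137.6686 / 40.1699 = 3.42716

3.427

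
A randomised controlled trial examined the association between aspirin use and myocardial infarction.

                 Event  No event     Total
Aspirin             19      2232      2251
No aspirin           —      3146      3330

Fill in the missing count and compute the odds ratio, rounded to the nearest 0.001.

0.146

The missing cell is in the unexposed row: 3330 − 3146 = 184.
So a = 19, b = 2232, c = 184, d = 3146.
OR = (a·d)/(b·c) = (19 × 3146) / (2232 × 184) = 59774 / 410688 = 0.14555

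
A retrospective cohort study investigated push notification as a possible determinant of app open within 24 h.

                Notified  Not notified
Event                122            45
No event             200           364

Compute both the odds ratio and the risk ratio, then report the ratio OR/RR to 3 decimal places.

Reading the table with exposure as columns: a = 122 (Notified, case), b = 200 (Notified, non-case), c = 45 (Not notified, case), d = 364.
OR = (122·364)/(200·45) = 44408/9000 = 4.93422
Risk in exposed = 122/322 = 0.37888; risk in unexposed = 45/409 = 0.11002; RR = 3.44362
OR/RR = 4.93422 / 3.44362 = 1.43286
The outcome is not rare, so the OR lies further from 1 than the RR.

1.433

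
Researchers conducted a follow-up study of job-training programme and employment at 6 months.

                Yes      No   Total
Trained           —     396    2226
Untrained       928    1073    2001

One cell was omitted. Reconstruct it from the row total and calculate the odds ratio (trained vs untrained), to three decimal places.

5.343

The missing cell is in the exposed row: 2226 − 396 = 1830.
So a = 1830, b = 396, c = 928, d = 1073.
OR = (a·d)/(b·c) = (1830 × 1073) / (396 × 928) = 1963590 / 367488 = 5.34328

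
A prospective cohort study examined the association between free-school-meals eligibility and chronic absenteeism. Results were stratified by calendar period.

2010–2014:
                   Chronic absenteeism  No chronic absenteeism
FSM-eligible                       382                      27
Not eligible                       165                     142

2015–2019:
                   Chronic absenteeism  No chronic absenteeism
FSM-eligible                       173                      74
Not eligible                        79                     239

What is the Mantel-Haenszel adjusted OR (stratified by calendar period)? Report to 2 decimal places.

8.99

OR_MH = Σ(aᵢdᵢ/nᵢ) / Σ(bᵢcᵢ/nᵢ), where nᵢ is the stratum total.
Stratum 1 (2010–2014): n = 716; a·d/n = 382·142/716 = 75.7598; b·c/n = 27·165/716 = 6.2221
Stratum 2 (2015–2019): n = 565; a·d/n = 173·239/565 = 73.1805; b·c/n = 74·79/565 = 10.3469
OR_MH = (75.7598 + 73.1805) / (6.2221 + 10.3469) = 148.9403 / 16.5690 = 8.98911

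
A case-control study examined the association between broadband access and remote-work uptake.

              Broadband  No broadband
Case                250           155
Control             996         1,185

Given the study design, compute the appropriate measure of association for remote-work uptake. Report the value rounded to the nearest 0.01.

Reading the table with exposure as columns: a = 250 (Broadband, case), b = 996 (Broadband, non-case), c = 155 (No broadband, case), d = 1185.
This is a case-control study: participants were sampled on outcome status, so risks in the source population cannot be estimated directly — relative risk is not valid here. The odds ratio is the appropriate measure.
OR = (a·d)/(b·c) = (250 × 1185) / (996 × 155) = 296250 / 154380 = 1.91897

1.92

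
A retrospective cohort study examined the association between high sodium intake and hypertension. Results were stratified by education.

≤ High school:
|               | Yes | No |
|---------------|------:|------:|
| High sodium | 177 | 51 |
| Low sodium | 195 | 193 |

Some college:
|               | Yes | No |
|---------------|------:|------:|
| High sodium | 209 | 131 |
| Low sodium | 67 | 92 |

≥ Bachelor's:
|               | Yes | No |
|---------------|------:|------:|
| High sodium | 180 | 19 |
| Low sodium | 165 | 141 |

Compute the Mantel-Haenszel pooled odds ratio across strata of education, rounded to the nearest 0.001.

OR_MH = Σ(aᵢdᵢ/nᵢ) / Σ(bᵢcᵢ/nᵢ), where nᵢ is the stratum total.
Stratum 1 (≤ High school): n = 616; a·d/n = 177·193/616 = 55.4562; b·c/n = 51·195/616 = 16.1445
Stratum 2 (Some college): n = 499; a·d/n = 209·92/499 = 38.5331; b·c/n = 131·67/499 = 17.5892
Stratum 3 (≥ Bachelor's): n = 505; a·d/n = 180·141/505 = 50.2574; b·c/n = 19·165/505 = 6.2079
OR_MH = (55.4562 + 38.5331 + 50.2574) / (16.1445 + 17.5892 + 6.2079) = 144.2467 / 39.9416 = 3.61144

3.611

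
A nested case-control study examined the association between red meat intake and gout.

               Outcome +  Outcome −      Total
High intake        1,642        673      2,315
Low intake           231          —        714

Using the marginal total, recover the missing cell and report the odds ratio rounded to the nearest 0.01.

5.10

The missing cell is in the unexposed row: 714 − 231 = 483.
So a = 1642, b = 673, c = 231, d = 483.
OR = (a·d)/(b·c) = (1642 × 483) / (673 × 231) = 793086 / 155463 = 5.10145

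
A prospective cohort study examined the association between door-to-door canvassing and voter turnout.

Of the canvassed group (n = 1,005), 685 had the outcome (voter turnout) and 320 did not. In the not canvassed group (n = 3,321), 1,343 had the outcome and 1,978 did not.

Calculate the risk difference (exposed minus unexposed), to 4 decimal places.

From the description: a = 685, b = 320, c = 1343, d = 1978.
Risk in exposed = 685/1005 = 0.681592; risk in unexposed = 1343/3321 = 0.404396.
Risk difference = 0.681592 − 0.404396 = 0.277196

0.2772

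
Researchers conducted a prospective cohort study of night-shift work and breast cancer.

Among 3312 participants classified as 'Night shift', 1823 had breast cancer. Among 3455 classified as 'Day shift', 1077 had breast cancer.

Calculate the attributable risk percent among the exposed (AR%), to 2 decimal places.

From the description: a = 1823, b = 1489, c = 1077, d = 2378.
Risk in exposed = 1823/3312 = 0.55042; risk in unexposed = 1077/3455 = 0.31172.
RR = 0.55042/0.31172 = 1.76575
AR% = (RR − 1)/RR × 100 = (1.76575 − 1)/1.76575 × 100 = 43.3668%

43.37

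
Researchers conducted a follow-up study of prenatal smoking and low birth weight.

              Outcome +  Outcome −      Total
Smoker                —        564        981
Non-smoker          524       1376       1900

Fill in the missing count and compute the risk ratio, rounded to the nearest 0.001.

The missing cell is in the exposed row: 981 − 564 = 417.
So a = 417, b = 564, c = 524, d = 1376.
RR = [a/(a+b)] / [c/(c+d)] = (417/981) / (524/1900) = 0.42508/0.27579 = 1.54131

1.541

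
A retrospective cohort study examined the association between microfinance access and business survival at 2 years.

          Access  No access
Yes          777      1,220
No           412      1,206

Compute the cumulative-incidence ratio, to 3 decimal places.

Reading the table with exposure as columns: a = 777 (Access, case), b = 412 (Access, non-case), c = 1220 (No access, case), d = 1206.
Risk in exposed = 777/1189 = 0.65349; risk in unexposed = 1220/2426 = 0.50289.
RR = 0.65349 / 0.50289 = 1.29948
The risk among the exposed is 1.30 times that among the unexposed.

1.299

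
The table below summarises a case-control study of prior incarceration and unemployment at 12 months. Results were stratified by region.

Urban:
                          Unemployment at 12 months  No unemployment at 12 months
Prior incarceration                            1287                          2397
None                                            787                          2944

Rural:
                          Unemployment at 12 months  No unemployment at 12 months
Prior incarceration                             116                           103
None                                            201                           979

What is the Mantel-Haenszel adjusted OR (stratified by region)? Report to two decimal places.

OR_MH = Σ(aᵢdᵢ/nᵢ) / Σ(bᵢcᵢ/nᵢ), where nᵢ is the stratum total.
Stratum 1 (Urban): n = 7415; a·d/n = 1287·2944/7415 = 510.9815; b·c/n = 2397·787/7415 = 254.4085
Stratum 2 (Rural): n = 1399; a·d/n = 116·979/1399 = 81.1751; b·c/n = 103·201/1399 = 14.7984
OR_MH = (510.9815 + 81.1751) / (254.4085 + 14.7984) = 592.1566 / 269.2069 = 2.19963

2.20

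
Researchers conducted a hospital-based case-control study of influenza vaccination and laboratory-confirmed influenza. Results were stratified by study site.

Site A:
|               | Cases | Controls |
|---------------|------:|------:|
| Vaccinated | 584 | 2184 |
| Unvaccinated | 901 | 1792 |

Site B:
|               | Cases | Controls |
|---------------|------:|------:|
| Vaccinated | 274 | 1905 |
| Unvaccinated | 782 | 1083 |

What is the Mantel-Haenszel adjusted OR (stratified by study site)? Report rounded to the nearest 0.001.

0.364

OR_MH = Σ(aᵢdᵢ/nᵢ) / Σ(bᵢcᵢ/nᵢ), where nᵢ is the stratum total.
Stratum 1 (Site A): n = 5461; a·d/n = 584·1792/5461 = 191.6367; b·c/n = 2184·901/5461 = 360.3340
Stratum 2 (Site B): n = 4044; a·d/n = 274·1083/4044 = 73.3783; b·c/n = 1905·782/4044 = 368.3754
OR_MH = (191.6367 + 73.3783) / (360.3340 + 368.3754) = 265.0150 / 728.7094 = 0.36368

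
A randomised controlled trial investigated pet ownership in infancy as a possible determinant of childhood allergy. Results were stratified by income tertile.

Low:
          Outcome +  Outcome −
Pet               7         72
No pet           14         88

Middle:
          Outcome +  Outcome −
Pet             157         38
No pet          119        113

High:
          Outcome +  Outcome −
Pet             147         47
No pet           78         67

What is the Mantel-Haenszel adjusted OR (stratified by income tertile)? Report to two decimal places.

2.74

OR_MH = Σ(aᵢdᵢ/nᵢ) / Σ(bᵢcᵢ/nᵢ), where nᵢ is the stratum total.
Stratum 1 (Low): n = 181; a·d/n = 7·88/181 = 3.4033; b·c/n = 72·14/181 = 5.5691
Stratum 2 (Middle): n = 427; a·d/n = 157·113/427 = 41.5480; b·c/n = 38·119/427 = 10.5902
Stratum 3 (High): n = 339; a·d/n = 147·67/339 = 29.0531; b·c/n = 47·78/339 = 10.8142
OR_MH = (3.4033 + 41.5480 + 29.0531) / (5.5691 + 10.5902 + 10.8142) = 74.0044 / 26.9734 = 2.74361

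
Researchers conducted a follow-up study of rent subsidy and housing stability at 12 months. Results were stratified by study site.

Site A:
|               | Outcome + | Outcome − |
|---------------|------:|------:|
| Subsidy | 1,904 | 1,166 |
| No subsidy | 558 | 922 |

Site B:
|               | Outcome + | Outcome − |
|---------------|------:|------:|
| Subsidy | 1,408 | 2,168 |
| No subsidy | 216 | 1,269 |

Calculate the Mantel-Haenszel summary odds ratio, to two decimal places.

OR_MH = Σ(aᵢdᵢ/nᵢ) / Σ(bᵢcᵢ/nᵢ), where nᵢ is the stratum total.
Stratum 1 (Site A): n = 4550; a·d/n = 1904·922/4550 = 385.8215; b·c/n = 1166·558/4550 = 142.9952
Stratum 2 (Site B): n = 5061; a·d/n = 1408·1269/5061 = 353.0433; b·c/n = 2168·216/5061 = 92.5287
OR_MH = (385.8215 + 353.0433) / (142.9952 + 92.5287) = 738.8648 / 235.5239 = 3.13711

3.14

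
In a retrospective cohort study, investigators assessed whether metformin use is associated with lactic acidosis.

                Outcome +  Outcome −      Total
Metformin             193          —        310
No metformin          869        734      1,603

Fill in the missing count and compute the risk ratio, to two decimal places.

The missing cell is in the exposed row: 310 − 193 = 117.
So a = 193, b = 117, c = 869, d = 734.
RR = [a/(a+b)] / [c/(c+d)] = (193/310) / (869/1603) = 0.62258/0.54211 = 1.14844

1.15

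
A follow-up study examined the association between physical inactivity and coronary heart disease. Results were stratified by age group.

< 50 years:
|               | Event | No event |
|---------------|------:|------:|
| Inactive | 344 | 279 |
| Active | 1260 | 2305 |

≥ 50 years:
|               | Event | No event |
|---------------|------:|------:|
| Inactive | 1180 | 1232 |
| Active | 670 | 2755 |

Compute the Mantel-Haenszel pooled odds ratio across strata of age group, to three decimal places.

OR_MH = Σ(aᵢdᵢ/nᵢ) / Σ(bᵢcᵢ/nᵢ), where nᵢ is the stratum total.
Stratum 1 (< 50 years): n = 4188; a·d/n = 344·2305/4188 = 189.3314; b·c/n = 279·1260/4188 = 83.9398
Stratum 2 (≥ 50 years): n = 5837; a·d/n = 1180·2755/5837 = 556.9471; b·c/n = 1232·670/5837 = 141.4151
OR_MH = (189.3314 + 556.9471) / (83.9398 + 141.4151) = 746.2785 / 225.3549 = 3.31157

3.312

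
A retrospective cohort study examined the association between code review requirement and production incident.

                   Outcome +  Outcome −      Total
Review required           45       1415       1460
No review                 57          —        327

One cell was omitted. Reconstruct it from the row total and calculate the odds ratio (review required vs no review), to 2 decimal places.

The missing cell is in the unexposed row: 327 − 57 = 270.
So a = 45, b = 1415, c = 57, d = 270.
OR = (a·d)/(b·c) = (45 × 270) / (1415 × 57) = 12150 / 80655 = 0.15064

0.15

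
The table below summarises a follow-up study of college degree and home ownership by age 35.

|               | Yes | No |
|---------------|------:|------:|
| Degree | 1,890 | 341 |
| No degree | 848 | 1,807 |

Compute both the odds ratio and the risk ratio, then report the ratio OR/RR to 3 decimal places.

Cells: a = 1890, b = 341, c = 848, d = 1807.
OR = (1890·1807)/(341·848) = 3415230/289168 = 11.81054
Risk in exposed = 1890/2231 = 0.84715; risk in unexposed = 848/2655 = 0.31940; RR = 2.65235
OR/RR = 11.81054 / 2.65235 = 4.45286
The outcome is not rare, so the OR lies further from 1 than the RR.

4.453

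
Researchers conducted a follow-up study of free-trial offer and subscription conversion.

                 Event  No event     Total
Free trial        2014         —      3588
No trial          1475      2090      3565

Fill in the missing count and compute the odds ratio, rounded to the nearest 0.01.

The missing cell is in the exposed row: 3588 − 2014 = 1574.
So a = 2014, b = 1574, c = 1475, d = 2090.
OR = (a·d)/(b·c) = (2014 × 2090) / (1574 × 1475) = 4209260 / 2321650 = 1.81305

1.81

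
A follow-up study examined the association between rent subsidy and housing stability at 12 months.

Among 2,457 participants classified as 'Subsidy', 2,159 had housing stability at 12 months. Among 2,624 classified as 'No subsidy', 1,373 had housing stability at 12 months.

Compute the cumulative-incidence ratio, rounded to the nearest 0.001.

1.679

From the description: a = 2159, b = 298, c = 1373, d = 1251.
Risk in exposed = 2159/2457 = 0.87871; risk in unexposed = 1373/2624 = 0.52325.
RR = 0.87871 / 0.52325 = 1.67935
The risk among the exposed is 1.68 times that among the unexposed.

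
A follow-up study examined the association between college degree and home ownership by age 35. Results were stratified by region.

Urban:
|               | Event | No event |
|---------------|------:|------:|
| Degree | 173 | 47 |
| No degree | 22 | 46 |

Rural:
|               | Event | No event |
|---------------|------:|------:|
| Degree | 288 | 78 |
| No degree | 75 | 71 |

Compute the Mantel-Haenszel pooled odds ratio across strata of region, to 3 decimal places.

4.500

OR_MH = Σ(aᵢdᵢ/nᵢ) / Σ(bᵢcᵢ/nᵢ), where nᵢ is the stratum total.
Stratum 1 (Urban): n = 288; a·d/n = 173·46/288 = 27.6319; b·c/n = 47·22/288 = 3.5903
Stratum 2 (Rural): n = 512; a·d/n = 288·71/512 = 39.9375; b·c/n = 78·75/512 = 11.4258
OR_MH = (27.6319 + 39.9375) / (3.5903 + 11.4258) = 67.5694 / 15.0161 = 4.49981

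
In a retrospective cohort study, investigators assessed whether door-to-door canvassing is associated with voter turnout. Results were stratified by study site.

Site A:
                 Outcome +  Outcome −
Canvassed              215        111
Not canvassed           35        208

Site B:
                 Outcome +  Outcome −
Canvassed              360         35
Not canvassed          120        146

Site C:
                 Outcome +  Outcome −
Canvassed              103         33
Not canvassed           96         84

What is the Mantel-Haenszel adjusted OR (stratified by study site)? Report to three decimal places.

OR_MH = Σ(aᵢdᵢ/nᵢ) / Σ(bᵢcᵢ/nᵢ), where nᵢ is the stratum total.
Stratum 1 (Site A): n = 569; a·d/n = 215·208/569 = 78.5940; b·c/n = 111·35/569 = 6.8278
Stratum 2 (Site B): n = 661; a·d/n = 360·146/661 = 79.5159; b·c/n = 35·120/661 = 6.3540
Stratum 3 (Site C): n = 316; a·d/n = 103·84/316 = 27.3797; b·c/n = 33·96/316 = 10.0253
OR_MH = (78.5940 + 79.5159 + 27.3797) / (6.8278 + 6.3540 + 10.0253) = 185.4897 / 23.2071 = 7.99280

7.993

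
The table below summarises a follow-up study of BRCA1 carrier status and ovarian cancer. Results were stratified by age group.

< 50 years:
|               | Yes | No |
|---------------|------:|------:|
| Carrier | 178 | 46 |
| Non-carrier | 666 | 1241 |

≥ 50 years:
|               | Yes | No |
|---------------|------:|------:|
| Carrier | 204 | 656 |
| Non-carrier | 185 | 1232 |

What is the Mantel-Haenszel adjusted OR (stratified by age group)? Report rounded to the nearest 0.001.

OR_MH = Σ(aᵢdᵢ/nᵢ) / Σ(bᵢcᵢ/nᵢ), where nᵢ is the stratum total.
Stratum 1 (< 50 years): n = 2131; a·d/n = 178·1241/2131 = 103.6593; b·c/n = 46·666/2131 = 14.3763
Stratum 2 (≥ 50 years): n = 2277; a·d/n = 204·1232/2277 = 110.3768; b·c/n = 656·185/2277 = 53.2982
OR_MH = (103.6593 + 110.3768) / (14.3763 + 53.2982) = 214.0361 / 67.6745 = 3.16273

3.163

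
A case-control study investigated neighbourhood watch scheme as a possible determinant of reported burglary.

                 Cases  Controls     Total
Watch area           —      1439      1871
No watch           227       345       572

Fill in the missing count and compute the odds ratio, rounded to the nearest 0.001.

The missing cell is in the exposed row: 1871 − 1439 = 432.
So a = 432, b = 1439, c = 227, d = 345.
OR = (a·d)/(b·c) = (432 × 345) / (1439 × 227) = 149040 / 326653 = 0.45626

0.456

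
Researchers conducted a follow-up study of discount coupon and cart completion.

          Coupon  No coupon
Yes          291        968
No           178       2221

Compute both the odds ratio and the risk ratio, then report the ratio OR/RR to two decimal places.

Reading the table with exposure as columns: a = 291 (Coupon, case), b = 178 (Coupon, non-case), c = 968 (No coupon, case), d = 2221.
OR = (291·2221)/(178·968) = 646311/172304 = 3.75099
Risk in exposed = 291/469 = 0.62047; risk in unexposed = 968/3189 = 0.30354; RR = 2.04409
OR/RR = 3.75099 / 2.04409 = 1.83505
The outcome is not rare, so the OR lies further from 1 than the RR.

1.84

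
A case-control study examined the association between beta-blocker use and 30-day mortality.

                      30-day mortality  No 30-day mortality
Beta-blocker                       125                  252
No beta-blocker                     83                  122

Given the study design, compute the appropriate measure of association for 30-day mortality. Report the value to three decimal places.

0.729

Cells: a = 125, b = 252, c = 83, d = 122.
This is a case-control study: participants were sampled on outcome status, so risks in the source population cannot be estimated directly — relative risk is not valid here. The odds ratio is the appropriate measure.
OR = (a·d)/(b·c) = (125 × 122) / (252 × 83) = 15250 / 20916 = 0.72911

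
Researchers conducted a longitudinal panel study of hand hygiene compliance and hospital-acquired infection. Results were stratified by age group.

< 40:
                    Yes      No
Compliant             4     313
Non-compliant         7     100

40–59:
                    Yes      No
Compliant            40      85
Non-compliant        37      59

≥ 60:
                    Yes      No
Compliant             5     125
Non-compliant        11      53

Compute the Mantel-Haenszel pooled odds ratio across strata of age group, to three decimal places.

OR_MH = Σ(aᵢdᵢ/nᵢ) / Σ(bᵢcᵢ/nᵢ), where nᵢ is the stratum total.
Stratum 1 (< 40): n = 424; a·d/n = 4·100/424 = 0.9434; b·c/n = 313·7/424 = 5.1675
Stratum 2 (40–59): n = 221; a·d/n = 40·59/221 = 10.6787; b·c/n = 85·37/221 = 14.2308
Stratum 3 (≥ 60): n = 194; a·d/n = 5·53/194 = 1.3660; b·c/n = 125·11/194 = 7.0876
OR_MH = (0.9434 + 10.6787 + 1.3660) / (5.1675 + 14.2308 + 7.0876) = 12.9881 / 26.4859 = 0.49038

0.490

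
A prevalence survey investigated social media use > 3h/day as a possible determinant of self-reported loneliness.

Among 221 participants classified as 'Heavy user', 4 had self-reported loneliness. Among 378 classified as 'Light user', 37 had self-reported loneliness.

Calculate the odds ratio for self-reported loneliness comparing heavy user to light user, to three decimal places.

0.170

From the description: a = 4, b = 217, c = 37, d = 341.
OR = (a·d)/(b·c) = (4 × 341) / (217 × 37) = 1364 / 8029 = 0.16988
Exposure is associated with lower odds of self-reported loneliness (OR = 0.17 < 1).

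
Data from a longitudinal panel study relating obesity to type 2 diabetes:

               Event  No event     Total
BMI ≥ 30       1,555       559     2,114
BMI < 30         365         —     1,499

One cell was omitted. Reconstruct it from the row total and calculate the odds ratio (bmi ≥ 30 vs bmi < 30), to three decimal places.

The missing cell is in the unexposed row: 1499 − 365 = 1134.
So a = 1555, b = 559, c = 365, d = 1134.
OR = (a·d)/(b·c) = (1555 × 1134) / (559 × 365) = 1763370 / 204035 = 8.64249

8.642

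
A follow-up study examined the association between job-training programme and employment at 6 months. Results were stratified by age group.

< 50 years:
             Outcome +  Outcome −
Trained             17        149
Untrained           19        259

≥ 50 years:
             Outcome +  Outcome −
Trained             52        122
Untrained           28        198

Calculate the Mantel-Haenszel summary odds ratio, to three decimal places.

OR_MH = Σ(aᵢdᵢ/nᵢ) / Σ(bᵢcᵢ/nᵢ), where nᵢ is the stratum total.
Stratum 1 (< 50 years): n = 444; a·d/n = 17·259/444 = 9.9167; b·c/n = 149·19/444 = 6.3761
Stratum 2 (≥ 50 years): n = 400; a·d/n = 52·198/400 = 25.7400; b·c/n = 122·28/400 = 8.5400
OR_MH = (9.9167 + 25.7400) / (6.3761 + 8.5400) = 35.6567 / 14.9161 = 2.39048

2.390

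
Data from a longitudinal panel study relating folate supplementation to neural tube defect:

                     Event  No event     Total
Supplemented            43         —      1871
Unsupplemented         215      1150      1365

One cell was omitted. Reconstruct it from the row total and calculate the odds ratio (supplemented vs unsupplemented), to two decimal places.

The missing cell is in the exposed row: 1871 − 43 = 1828.
So a = 43, b = 1828, c = 215, d = 1150.
OR = (a·d)/(b·c) = (43 × 1150) / (1828 × 215) = 49450 / 393020 = 0.12582

0.13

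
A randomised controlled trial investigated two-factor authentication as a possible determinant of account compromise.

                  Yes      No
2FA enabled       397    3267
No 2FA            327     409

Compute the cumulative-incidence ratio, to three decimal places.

Cells: a = 397, b = 3267, c = 327, d = 409.
Risk in exposed = 397/3664 = 0.10835; risk in unexposed = 327/736 = 0.44429.
RR = 0.10835 / 0.44429 = 0.24387
The risk is 76% lower among the exposed than among the unexposed.

0.244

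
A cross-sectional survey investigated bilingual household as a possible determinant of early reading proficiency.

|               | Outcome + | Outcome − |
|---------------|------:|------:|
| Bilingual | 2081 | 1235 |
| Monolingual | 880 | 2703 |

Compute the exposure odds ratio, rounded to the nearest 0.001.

Cells: a = 2081, b = 1235, c = 880, d = 2703.
OR = (a·d)/(b·c) = (2081 × 2703) / (1235 × 880) = 5624943 / 1086800 = 5.17569
The odds of early reading proficiency are about 5.18 times as high in the bilingual group.

5.176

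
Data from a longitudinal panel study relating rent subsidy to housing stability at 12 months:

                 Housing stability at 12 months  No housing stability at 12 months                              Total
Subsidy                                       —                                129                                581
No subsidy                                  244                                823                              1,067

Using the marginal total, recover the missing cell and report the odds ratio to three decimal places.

11.818

The missing cell is in the exposed row: 581 − 129 = 452.
So a = 452, b = 129, c = 244, d = 823.
OR = (a·d)/(b·c) = (452 × 823) / (129 × 244) = 371996 / 31476 = 11.81840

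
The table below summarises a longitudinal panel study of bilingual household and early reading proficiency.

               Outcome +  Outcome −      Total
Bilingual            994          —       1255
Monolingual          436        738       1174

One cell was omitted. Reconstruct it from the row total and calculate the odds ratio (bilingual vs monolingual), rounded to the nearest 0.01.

6.45

The missing cell is in the exposed row: 1255 − 994 = 261.
So a = 994, b = 261, c = 436, d = 738.
OR = (a·d)/(b·c) = (994 × 738) / (261 × 436) = 733572 / 113796 = 6.44638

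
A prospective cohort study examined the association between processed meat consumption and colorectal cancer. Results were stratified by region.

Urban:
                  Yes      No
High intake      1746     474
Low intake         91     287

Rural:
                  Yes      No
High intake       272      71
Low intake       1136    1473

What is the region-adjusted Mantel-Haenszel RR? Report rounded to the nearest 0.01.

2.36

RR_MH = Σ(aᵢ·n₀ᵢ/nᵢ) / Σ(cᵢ·n₁ᵢ/nᵢ), with n₁ᵢ = aᵢ+bᵢ (exposed), n₀ᵢ = cᵢ+dᵢ (unexposed), nᵢ = n₁ᵢ+n₀ᵢ.
Stratum 1 (Urban): n₁ = 2220, n₀ = 378, n = 2598; a·n₀/n = 1746·378/2598 = 254.0370; c·n₁/n = 91·2220/2598 = 77.7598
Stratum 2 (Rural): n₁ = 343, n₀ = 2609, n = 2952; a·n₀/n = 272·2609/2952 = 240.3957; c·n₁/n = 1136·343/2952 = 131.9946
RR_MH = (254.0370 + 240.3957) / (77.7598 + 131.9946) = 494.4326 / 209.7544 = 2.35720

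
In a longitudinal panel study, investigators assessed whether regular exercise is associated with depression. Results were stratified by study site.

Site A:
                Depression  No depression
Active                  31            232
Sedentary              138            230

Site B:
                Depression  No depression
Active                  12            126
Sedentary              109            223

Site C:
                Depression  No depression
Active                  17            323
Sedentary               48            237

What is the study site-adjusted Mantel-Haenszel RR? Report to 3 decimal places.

0.297

RR_MH = Σ(aᵢ·n₀ᵢ/nᵢ) / Σ(cᵢ·n₁ᵢ/nᵢ), with n₁ᵢ = aᵢ+bᵢ (exposed), n₀ᵢ = cᵢ+dᵢ (unexposed), nᵢ = n₁ᵢ+n₀ᵢ.
Stratum 1 (Site A): n₁ = 263, n₀ = 368, n = 631; a·n₀/n = 31·368/631 = 18.0792; c·n₁/n = 138·263/631 = 57.5182
Stratum 2 (Site B): n₁ = 138, n₀ = 332, n = 470; a·n₀/n = 12·332/470 = 8.4766; c·n₁/n = 109·138/470 = 32.0043
Stratum 3 (Site C): n₁ = 340, n₀ = 285, n = 625; a·n₀/n = 17·285/625 = 7.7520; c·n₁/n = 48·340/625 = 26.1120
RR_MH = (18.0792 + 8.4766 + 7.7520) / (57.5182 + 32.0043 + 26.1120) = 34.3078 / 115.6345 = 0.29669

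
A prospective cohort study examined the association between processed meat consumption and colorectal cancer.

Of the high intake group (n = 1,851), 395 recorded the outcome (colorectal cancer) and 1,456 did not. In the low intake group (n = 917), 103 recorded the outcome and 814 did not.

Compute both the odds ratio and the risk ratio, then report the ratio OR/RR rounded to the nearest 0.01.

From the description: a = 395, b = 1456, c = 103, d = 814.
OR = (395·814)/(1456·103) = 321530/149968 = 2.14399
Risk in exposed = 395/1851 = 0.21340; risk in unexposed = 103/917 = 0.11232; RR = 1.89987
OR/RR = 2.14399 / 1.89987 = 1.12850
The outcome is not rare, so the OR lies further from 1 than the RR.

1.13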